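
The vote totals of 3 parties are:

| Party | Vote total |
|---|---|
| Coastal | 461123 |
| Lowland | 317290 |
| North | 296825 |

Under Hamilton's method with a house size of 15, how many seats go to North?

Standard divisor: 1075238 ÷ 15 ≈ 71682.533.
Standard quotas: Coastal 6.4329, Lowland 4.4263, North 4.1408.
Lower quotas: Coastal 6, Lowland 4, North 4 (sum 14, leaving 1 seat).
Remainders in descending order: Coastal 0.4329, Lowland 0.4263, North 0.1408.
The surplus seat goes to Coastal.
North receives 4.

4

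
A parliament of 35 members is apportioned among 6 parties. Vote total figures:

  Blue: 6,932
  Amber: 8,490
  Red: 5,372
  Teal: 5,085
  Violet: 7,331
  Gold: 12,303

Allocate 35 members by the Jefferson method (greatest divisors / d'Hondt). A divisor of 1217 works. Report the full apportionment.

Blue 5; Amber 6; Red 4; Teal 4; Violet 6; Gold 10

With modified divisor 1217: modified quotas Blue 5.696, Amber 6.976, Red 4.414, Teal 4.178, Violet 6.024, Gold 10.109.
Rounding down: Blue 5, Amber 6, Red 4, Teal 4, Violet 6, Gold 10 (total 35).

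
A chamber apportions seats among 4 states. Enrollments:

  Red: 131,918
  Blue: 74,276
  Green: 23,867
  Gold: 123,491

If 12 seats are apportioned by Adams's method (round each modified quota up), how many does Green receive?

1

Standard divisor 353552/12 ≈ 29462.667; standard quotas: Red 4.477, Blue 2.521, Green 0.810, Gold 4.191.
Rounding up gives 5, 3, 1, 5 = 14 seats, so the divisor must be adjusted.
With modified divisor 35100: modified quotas Red 3.758, Blue 2.116, Green 0.680, Gold 3.518.
Rounding up: Red 4, Blue 3, Green 1, Gold 4 (total 12).
Green receives 1.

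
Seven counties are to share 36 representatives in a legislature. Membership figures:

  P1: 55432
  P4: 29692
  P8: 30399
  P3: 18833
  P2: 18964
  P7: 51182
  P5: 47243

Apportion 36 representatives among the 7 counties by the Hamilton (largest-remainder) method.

P1: 8, P4: 4, P8: 4, P3: 3, P2: 3, P7: 7, P5: 7

The standard divisor is 251745/36 ≈ 6992.917.
Standard quotas: P1 7.9269, P4 4.2460, P8 4.3471, P3 2.6932, P2 2.7119, P7 7.3191, P5 6.7558.
Lower quotas: P1 7, P4 4, P8 4, P3 2, P2 2, P7 7, P5 6 (sum 32, leaving 4 seats).
Remainders in descending order: P1 0.9269, P5 0.7558, P2 0.7119, P3 0.6932, P8 0.3471, P7 0.3191, P4 0.2460.
Largest remainders: P1, P5, P2, P3 receive the extra seats.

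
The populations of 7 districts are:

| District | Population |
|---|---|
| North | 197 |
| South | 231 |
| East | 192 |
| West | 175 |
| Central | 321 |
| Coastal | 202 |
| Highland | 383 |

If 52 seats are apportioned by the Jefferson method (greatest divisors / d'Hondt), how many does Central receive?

Standard divisor 1701/52 ≈ 32.712; standard quotas: North 6.022, South 7.062, East 5.869, West 5.350, Central 9.813, Coastal 6.175, Highland 11.708.
Rounding down gives 6, 7, 5, 5, 9, 6, 11 = 49 seats, so the divisor must be adjusted.
With modified divisor 30: modified quotas North 6.567, South 7.700, East 6.400, West 5.833, Central 10.700, Coastal 6.733, Highland 12.767.
Rounding down: North 6, South 7, East 6, West 5, Central 10, Coastal 6, Highland 12 (total 52).
Central receives 10.

10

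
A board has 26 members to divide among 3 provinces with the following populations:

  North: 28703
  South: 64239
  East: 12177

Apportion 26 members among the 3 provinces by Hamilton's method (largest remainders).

North: 7, South: 16, East: 3

The standard divisor is 105119/26 ≈ 4043.038.
Standard quotas: North 7.0994, South 15.8888, East 3.0118.
Lower quotas: North 7, South 15, East 3 (sum 25, leaving 1 seat).
Remainders in descending order: South 0.8888, North 0.0994, East 0.0118.
The surplus seat goes to South.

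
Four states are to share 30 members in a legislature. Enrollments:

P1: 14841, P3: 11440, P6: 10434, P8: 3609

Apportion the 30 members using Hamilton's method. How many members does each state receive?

P1=11, P3=8, P6=8, P8=3

The standard divisor is 40324/30 ≈ 1344.133.
Standard quotas: P1 11.0413, P3 8.5111, P6 7.7626, P8 2.6850.
Lower quotas: P1 11, P3 8, P6 7, P8 2 (sum 28, leaving 2 seats).
Remainders in descending order: P6 0.7626, P8 0.6850, P3 0.5111, P1 0.0413.
Largest remainders: P6, P8 receive the extra seats.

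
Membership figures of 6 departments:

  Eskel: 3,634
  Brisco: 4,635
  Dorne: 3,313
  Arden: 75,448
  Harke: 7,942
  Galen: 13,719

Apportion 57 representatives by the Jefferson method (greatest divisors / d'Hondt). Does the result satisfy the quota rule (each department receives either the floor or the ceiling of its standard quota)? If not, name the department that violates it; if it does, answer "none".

Standard quotas: Eskel 1.906, Brisco 2.431, Dorne 1.737, Arden 39.567, Harke 4.165, Galen 7.195.
Jefferson allocation: Eskel 2, Brisco 2, Dorne 1, Arden 41, Harke 4, Galen 7.
Arden has quota 39.567 (lower 39, upper 40) but receives 41 — outside the quota interval.

Arden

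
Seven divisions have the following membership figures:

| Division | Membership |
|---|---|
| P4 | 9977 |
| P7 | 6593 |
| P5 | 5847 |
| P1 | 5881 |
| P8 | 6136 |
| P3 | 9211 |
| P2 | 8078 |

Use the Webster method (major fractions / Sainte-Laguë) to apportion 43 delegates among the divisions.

P4: 8, P7: 5, P5: 5, P1: 5, P8: 5, P3: 8, P2: 7

Standard divisor 51723/43 ≈ 1202.86; standard quotas: P4 8.294, P7 5.481, P5 4.861, P1 4.889, P8 5.101, P3 7.658, P2 6.716.
Rounding to the nearest integer gives P4 8, P7 5, P5 5, P1 5, P8 5, P3 8, P2 7 — total 43, matching the house size, so no adjustment is needed.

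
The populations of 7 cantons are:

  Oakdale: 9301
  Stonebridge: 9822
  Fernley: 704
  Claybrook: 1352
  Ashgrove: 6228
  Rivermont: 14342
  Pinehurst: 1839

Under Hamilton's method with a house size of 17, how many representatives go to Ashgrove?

2

Total 43588; standard divisor 43588/17 = 2564.
Standard quotas: Oakdale 3.6275, Stonebridge 3.8307, Fernley 0.2746, Claybrook 0.5273, Ashgrove 2.4290, Rivermont 5.5936, Pinehurst 0.7172.
Lower quotas: Oakdale 3, Stonebridge 3, Fernley 0, Claybrook 0, Ashgrove 2, Rivermont 5, Pinehurst 0 (sum 13, leaving 4 seats).
Remainders in descending order: Stonebridge 0.8307, Pinehurst 0.7172, Oakdale 0.6275, Rivermont 0.5936, Claybrook 0.5273, Ashgrove 0.4290, Fernley 0.2746.
The surplus seats go to Stonebridge, Pinehurst, Oakdale, Rivermont.
Ashgrove receives 2.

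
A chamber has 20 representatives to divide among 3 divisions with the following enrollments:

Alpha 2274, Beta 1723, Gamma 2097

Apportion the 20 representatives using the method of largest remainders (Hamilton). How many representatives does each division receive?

Alpha 7, Beta 6, Gamma 7

Standard divisor: 6094 ÷ 20 ≈ 304.7.
Standard quotas: Alpha 7.463, Beta 5.655, Gamma 6.882.
Lower quotas: Alpha 7, Beta 5, Gamma 6 (sum 18, leaving 2 seats).
Remainders in descending order: Gamma 0.882, Beta 0.655, Alpha 0.463.
Largest remainders: Gamma, Beta receive the extra seats.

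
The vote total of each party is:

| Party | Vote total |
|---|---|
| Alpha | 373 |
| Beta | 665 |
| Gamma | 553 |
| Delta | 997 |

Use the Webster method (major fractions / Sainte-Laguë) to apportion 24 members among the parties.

Alpha 4; Beta 6; Gamma 5; Delta 9

Standard divisor 2588/24 ≈ 107.833; standard quotas: Alpha 3.459, Beta 6.167, Gamma 5.128, Delta 9.246.
Rounding to the nearest integer gives 3, 6, 5, 9 = 23 seats, so the divisor must be adjusted.
With modified divisor 105.8: modified quotas Alpha 3.526, Beta 6.285, Gamma 5.227, Delta 9.423.
Rounding to the nearest integer: Alpha 4, Beta 6, Gamma 5, Delta 9 (total 24).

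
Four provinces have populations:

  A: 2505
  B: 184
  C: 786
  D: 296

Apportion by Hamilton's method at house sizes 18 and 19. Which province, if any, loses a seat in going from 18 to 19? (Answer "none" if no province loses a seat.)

At 18 seats: A 12, B 1, C 4, D 1.
At 19 seats: A 13, B 1, C 4, D 1.
No province's allocation decreased.

none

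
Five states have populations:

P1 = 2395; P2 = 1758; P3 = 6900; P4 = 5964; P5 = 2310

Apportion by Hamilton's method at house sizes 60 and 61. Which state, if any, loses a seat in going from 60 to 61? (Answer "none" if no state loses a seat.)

At 60 seats: P1 7, P2 6, P3 21, P4 19, P5 7.
At 61 seats: P1 8, P2 5, P3 22, P4 19, P5 7.
P2 drops from 6 to 5.

P2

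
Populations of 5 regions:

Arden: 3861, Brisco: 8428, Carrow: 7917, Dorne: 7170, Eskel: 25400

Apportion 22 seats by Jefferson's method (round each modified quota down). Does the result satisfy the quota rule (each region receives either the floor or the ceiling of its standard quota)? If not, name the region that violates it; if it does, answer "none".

Standard quotas: Arden 1.609, Brisco 3.513, Carrow 3.300, Dorne 2.989, Eskel 10.588.
Jefferson allocation: Arden 1, Brisco 3, Carrow 3, Dorne 3, Eskel 12.
Eskel has quota 10.588 (lower 10, upper 11) but receives 12 — outside the quota interval.

Eskel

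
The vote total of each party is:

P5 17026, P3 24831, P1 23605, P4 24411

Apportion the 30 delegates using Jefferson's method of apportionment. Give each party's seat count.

P5: 6, P3: 8, P1: 8, P4: 8

Standard divisor 89873/30 ≈ 2995.767; standard quotas: P5 5.683, P3 8.289, P1 7.879, P4 8.148.
Rounding down gives 5, 8, 7, 8 = 28 seats, so the divisor must be adjusted.
With modified divisor 2800: modified quotas P5 6.081, P3 8.868, P1 8.430, P4 8.718.
Rounding down: P5 6, P3 8, P1 8, P4 8 (total 30).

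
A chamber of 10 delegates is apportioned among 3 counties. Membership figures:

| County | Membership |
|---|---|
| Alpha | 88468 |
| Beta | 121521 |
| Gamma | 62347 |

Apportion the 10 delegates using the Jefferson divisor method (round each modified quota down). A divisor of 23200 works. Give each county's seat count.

Alpha: 3, Beta: 5, Gamma: 2

With modified divisor 23200: modified quotas Alpha 3.813, Beta 5.238, Gamma 2.687.
Rounding down: Alpha 3, Beta 5, Gamma 2 (total 10).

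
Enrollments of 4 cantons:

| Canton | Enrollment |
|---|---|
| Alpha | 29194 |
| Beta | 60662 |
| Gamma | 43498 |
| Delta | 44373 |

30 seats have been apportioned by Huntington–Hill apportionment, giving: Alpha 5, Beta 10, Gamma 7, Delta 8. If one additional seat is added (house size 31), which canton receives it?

Gamma

Priority for the next seat is population ÷ (√(s·(s+1))).
Priorities: Alpha 5330.071, Beta 5783.895, Gamma 5812.665, Delta 5229.408.
Highest priority: Gamma.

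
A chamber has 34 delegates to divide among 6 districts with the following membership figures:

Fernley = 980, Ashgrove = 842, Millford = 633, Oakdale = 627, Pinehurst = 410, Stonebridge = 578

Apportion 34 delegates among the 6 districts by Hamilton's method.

Total 4070; standard divisor 4070/34 ≈ 119.706.
Standard quotas: Fernley 8.187, Ashgrove 7.034, Millford 5.288, Oakdale 5.238, Pinehurst 3.425, Stonebridge 4.829.
Lower quotas: Fernley 8, Ashgrove 7, Millford 5, Oakdale 5, Pinehurst 3, Stonebridge 4 (sum 32, leaving 2 seats).
Remainders in descending order: Stonebridge 0.829, Pinehurst 0.425, Millford 0.288, Oakdale 0.238, Fernley 0.187, Ashgrove 0.034.
The surplus seats go to Stonebridge, Pinehurst.

Fernley=8, Ashgrove=7, Millford=5, Oakdale=5, Pinehurst=4, Stonebridge=5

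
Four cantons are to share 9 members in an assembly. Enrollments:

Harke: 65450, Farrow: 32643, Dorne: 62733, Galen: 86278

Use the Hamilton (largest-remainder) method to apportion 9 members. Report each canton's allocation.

Harke=3; Farrow=1; Dorne=2; Galen=3

The standard divisor is 247104/9 = 27456.
Standard quotas: Harke 2.3838, Farrow 1.1889, Dorne 2.2849, Galen 3.1424.
Lower quotas: Harke 2, Farrow 1, Dorne 2, Galen 3 (sum 8, leaving 1 seat).
Remainders in descending order: Harke 0.3838, Dorne 0.2849, Farrow 0.1889, Galen 0.1424.
Largest remainder: Harke receives the extra seat.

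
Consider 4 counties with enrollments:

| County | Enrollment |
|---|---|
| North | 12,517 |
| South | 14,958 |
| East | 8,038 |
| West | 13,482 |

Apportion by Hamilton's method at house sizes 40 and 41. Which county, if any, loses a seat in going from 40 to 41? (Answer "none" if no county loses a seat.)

none

At 40 seats: North 10, South 12, East 7, West 11.
At 41 seats: North 10, South 13, East 7, West 11.
No county's allocation decreased.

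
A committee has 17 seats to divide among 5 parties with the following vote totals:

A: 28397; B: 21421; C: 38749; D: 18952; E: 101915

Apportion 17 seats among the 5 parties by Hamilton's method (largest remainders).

Total 209434; standard divisor 209434/17 ≈ 12319.647.
Standard quotas: A 2.3050, B 1.7388, C 3.1453, D 1.5384, E 8.2726.
Lower quotas: A 2, B 1, C 3, D 1, E 8 (sum 15, leaving 2 seats).
Remainders in descending order: B 0.7388, D 0.5384, A 0.3050, E 0.2726, C 0.1453.
The surplus seats go to B, D.

A=2; B=2; C=3; D=2; E=8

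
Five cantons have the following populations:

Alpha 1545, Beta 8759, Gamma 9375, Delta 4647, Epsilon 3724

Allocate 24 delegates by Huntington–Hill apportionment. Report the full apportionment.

With divisor 1138: modified quotas Alpha 1.358, Beta 7.697, Gamma 8.238, Delta 4.083, Epsilon 3.272.
Geometric-mean thresholds: Alpha √(1·2)=1.414, Beta √(7·8)=7.483, Gamma √(8·9)=8.485, Delta √(4·5)=4.472, Epsilon √(3·4)=3.464.
Each quota rounded against its threshold gives Alpha 1, Beta 8, Gamma 8, Delta 4, Epsilon 3 (total 24).

Alpha: 1, Beta: 8, Gamma: 8, Delta: 4, Epsilon: 3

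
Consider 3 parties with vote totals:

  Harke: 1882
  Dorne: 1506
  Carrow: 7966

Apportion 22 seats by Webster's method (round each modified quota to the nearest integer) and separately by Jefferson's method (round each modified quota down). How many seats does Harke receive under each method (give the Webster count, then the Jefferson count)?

Webster: Harke 4, Dorne 3, Carrow 15.
Jefferson: Harke 3, Dorne 3, Carrow 16.
Harke gets 4 under Webster and 3 under Jefferson.

4 and 3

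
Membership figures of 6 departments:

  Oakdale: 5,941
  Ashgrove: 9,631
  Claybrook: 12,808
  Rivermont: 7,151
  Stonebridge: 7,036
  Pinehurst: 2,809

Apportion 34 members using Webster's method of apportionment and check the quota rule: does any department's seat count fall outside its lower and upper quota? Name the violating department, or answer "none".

none

Standard quotas: Oakdale 4.452, Ashgrove 7.216, Claybrook 9.597, Rivermont 5.358, Stonebridge 5.272, Pinehurst 2.105.
Webster allocation: Oakdale 5, Ashgrove 7, Claybrook 10, Rivermont 5, Stonebridge 5, Pinehurst 2.
Every allocation lies between the lower and upper quota.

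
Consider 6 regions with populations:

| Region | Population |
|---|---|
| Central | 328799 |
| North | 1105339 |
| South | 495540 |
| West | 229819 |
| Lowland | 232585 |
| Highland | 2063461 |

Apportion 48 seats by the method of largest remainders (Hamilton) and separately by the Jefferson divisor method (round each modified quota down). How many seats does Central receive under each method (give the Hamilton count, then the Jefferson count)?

Hamilton: Central 4, North 12, South 5, West 2, Lowland 3, Highland 22.
Jefferson: Central 3, North 12, South 5, West 2, Lowland 2, Highland 24.
Central gets 4 under Hamilton and 3 under Jefferson.

4 and 3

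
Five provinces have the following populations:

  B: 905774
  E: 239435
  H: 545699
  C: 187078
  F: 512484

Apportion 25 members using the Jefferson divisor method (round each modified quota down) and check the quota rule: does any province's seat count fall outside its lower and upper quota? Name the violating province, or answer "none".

none

Standard quotas: B 9.473, E 2.504, H 5.707, C 1.956, F 5.360.
Jefferson allocation: B 10, E 2, H 6, C 2, F 5.
Every allocation lies between the lower and upper quota.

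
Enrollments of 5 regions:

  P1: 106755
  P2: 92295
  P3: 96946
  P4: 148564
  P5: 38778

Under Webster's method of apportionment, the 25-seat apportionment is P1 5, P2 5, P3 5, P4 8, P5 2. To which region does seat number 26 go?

P1

Priority for the next seat is population ÷ (current seats + 0.5).
Priorities: P1 19410.000, P2 16780.909, P3 17626.545, P4 17478.118, P5 15511.200.
Highest priority: P1.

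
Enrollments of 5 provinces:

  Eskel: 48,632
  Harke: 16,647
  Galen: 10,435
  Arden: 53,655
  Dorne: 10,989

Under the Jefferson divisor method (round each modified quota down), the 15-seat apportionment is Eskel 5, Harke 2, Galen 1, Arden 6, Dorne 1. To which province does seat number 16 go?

Priority for the next seat is population ÷ (current seats + 1).
Priorities: Eskel 8105.333, Harke 5549.000, Galen 5217.500, Arden 7665.000, Dorne 5494.500.
Highest priority: Eskel.

Eskel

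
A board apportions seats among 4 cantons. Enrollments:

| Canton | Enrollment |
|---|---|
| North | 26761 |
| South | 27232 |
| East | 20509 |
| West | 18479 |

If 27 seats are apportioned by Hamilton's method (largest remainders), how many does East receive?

6

Standard divisor: 92981 ÷ 27 ≈ 3443.741.
Standard quotas: North 7.7709, South 7.9077, East 5.9554, West 5.3660.
Lower quotas: North 7, South 7, East 5, West 5 (sum 24, leaving 3 seats).
Remainders in descending order: East 0.9554, South 0.9077, North 0.7709, West 0.3660.
The surplus seats go to East, South, North.
East receives 6.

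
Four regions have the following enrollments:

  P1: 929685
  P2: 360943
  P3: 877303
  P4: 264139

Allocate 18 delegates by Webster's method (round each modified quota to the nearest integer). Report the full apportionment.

P1 7, P2 3, P3 6, P4 2

Standard divisor 2432070/18 ≈ 135115; standard quotas: P1 6.881, P2 2.671, P3 6.493, P4 1.955.
Rounding to the nearest integer gives P1 7, P2 3, P3 6, P4 2 — total 18, matching the house size, so no adjustment is needed.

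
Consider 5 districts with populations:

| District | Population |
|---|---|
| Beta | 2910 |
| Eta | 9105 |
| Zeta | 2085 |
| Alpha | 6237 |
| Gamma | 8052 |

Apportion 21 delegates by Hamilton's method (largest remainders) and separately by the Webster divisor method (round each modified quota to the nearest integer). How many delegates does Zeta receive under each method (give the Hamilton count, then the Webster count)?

1 and 2

Hamilton: Beta 2, Eta 7, Zeta 1, Alpha 5, Gamma 6.
Webster: Beta 2, Eta 7, Zeta 2, Alpha 4, Gamma 6.
Zeta gets 1 under Hamilton and 2 under Webster.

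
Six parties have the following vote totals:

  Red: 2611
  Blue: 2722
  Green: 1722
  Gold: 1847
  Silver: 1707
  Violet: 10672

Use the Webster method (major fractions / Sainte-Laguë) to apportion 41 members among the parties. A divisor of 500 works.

Red: 5, Blue: 5, Green: 3, Gold: 4, Silver: 3, Violet: 21

With modified divisor 500: modified quotas Red 5.222, Blue 5.444, Green 3.444, Gold 3.694, Silver 3.414, Violet 21.344.
Rounding to the nearest integer: Red 5, Blue 5, Green 3, Gold 4, Silver 3, Violet 21 (total 41).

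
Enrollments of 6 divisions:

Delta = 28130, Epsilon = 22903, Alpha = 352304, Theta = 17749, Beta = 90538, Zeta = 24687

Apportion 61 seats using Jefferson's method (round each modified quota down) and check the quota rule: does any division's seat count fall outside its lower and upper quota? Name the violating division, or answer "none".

Alpha

Standard quotas: Delta 3.200, Epsilon 2.605, Alpha 40.071, Theta 2.019, Beta 10.298, Zeta 2.808.
Jefferson allocation: Delta 3, Epsilon 2, Alpha 42, Theta 2, Beta 10, Zeta 2.
Alpha has quota 40.071 (lower 40, upper 41) but receives 42 — outside the quota interval.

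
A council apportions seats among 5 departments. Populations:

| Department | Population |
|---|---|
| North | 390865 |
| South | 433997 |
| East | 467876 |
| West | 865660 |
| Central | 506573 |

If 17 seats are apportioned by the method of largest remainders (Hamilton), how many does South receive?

3

Standard divisor: 2664971 ÷ 17 = 156763.
Standard quotas: North 2.4933, South 2.7685, East 2.9846, West 5.5221, Central 3.2315.
Lower quotas: North 2, South 2, East 2, West 5, Central 3 (sum 14, leaving 3 seats).
Remainders in descending order: East 0.9846, South 0.7685, West 0.5221, North 0.4933, Central 0.2315.
The surplus seats go to East, South, West.
South receives 3.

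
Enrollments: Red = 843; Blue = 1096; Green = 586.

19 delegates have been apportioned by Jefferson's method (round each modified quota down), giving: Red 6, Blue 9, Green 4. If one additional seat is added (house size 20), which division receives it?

Priority for the next seat is population ÷ (current seats + 1).
Priorities: Red 120.429, Blue 109.600, Green 117.200.
Highest priority: Red.

Red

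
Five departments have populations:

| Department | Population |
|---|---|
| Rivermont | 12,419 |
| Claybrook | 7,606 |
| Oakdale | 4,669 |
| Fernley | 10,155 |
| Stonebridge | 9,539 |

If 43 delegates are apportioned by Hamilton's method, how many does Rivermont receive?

12

Standard divisor: 44388 ÷ 43 ≈ 1032.279.
Standard quotas: Rivermont 12.0307, Claybrook 7.3682, Oakdale 4.5230, Fernley 9.8375, Stonebridge 9.2407.
Lower quotas: Rivermont 12, Claybrook 7, Oakdale 4, Fernley 9, Stonebridge 9 (sum 41, leaving 2 seats).
Remainders in descending order: Fernley 0.8375, Oakdale 0.5230, Claybrook 0.3682, Stonebridge 0.2407, Rivermont 0.0307.
The surplus seats go to Fernley, Oakdale.
Rivermont receives 12.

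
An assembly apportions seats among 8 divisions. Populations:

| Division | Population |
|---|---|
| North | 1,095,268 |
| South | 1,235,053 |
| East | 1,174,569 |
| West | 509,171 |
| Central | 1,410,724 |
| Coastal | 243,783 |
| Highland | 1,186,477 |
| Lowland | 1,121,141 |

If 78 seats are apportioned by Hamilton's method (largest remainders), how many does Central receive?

14

Total 7976186; standard divisor 7976186/78 ≈ 102258.795.
Standard quotas: North 10.7107, South 12.0777, East 11.4862, West 4.9792, Central 13.7956, Coastal 2.3840, Highland 11.6027, Lowland 10.9638.
Lower quotas: North 10, South 12, East 11, West 4, Central 13, Coastal 2, Highland 11, Lowland 10 (sum 73, leaving 5 seats).
Remainders in descending order: West 0.9792, Lowland 0.9638, Central 0.7956, North 0.7107, Highland 0.6027, East 0.4862, Coastal 0.3840, South 0.0777.
Largest remainders: West, Lowland, Central, North, Highland receive the extra seats.
Central receives 14.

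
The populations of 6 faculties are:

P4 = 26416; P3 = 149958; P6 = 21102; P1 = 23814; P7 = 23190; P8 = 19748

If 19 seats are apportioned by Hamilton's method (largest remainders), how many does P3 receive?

11

Total 264228; standard divisor 264228/19 ≈ 13906.737.
Standard quotas: P4 1.8995, P3 10.7831, P6 1.5174, P1 1.7124, P7 1.6675, P8 1.4200.
Lower quotas: P4 1, P3 10, P6 1, P1 1, P7 1, P8 1 (sum 15, leaving 4 seats).
Remainders in descending order: P4 0.8995, P3 0.7831, P1 0.7124, P7 0.6675, P6 0.5174, P8 0.4200.
The surplus seats go to P4, P3, P1, P7.
P3 receives 11.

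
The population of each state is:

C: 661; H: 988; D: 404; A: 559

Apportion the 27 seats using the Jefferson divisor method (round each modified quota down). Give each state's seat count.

C=7; H=10; D=4; A=6

Standard divisor 2612/27 ≈ 96.741; standard quotas: C 6.833, H 10.213, D 4.176, A 5.778.
Rounding down gives 6, 10, 4, 5 = 25 seats, so the divisor must be adjusted.
With modified divisor 90: modified quotas C 7.344, H 10.978, D 4.489, A 6.211.
Rounding down: C 7, H 10, D 4, A 6 (total 27).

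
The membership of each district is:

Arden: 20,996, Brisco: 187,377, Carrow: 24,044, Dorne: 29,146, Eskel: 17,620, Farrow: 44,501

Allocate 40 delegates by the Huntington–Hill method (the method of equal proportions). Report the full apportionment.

Arden: 3, Brisco: 23, Carrow: 3, Dorne: 4, Eskel: 2, Farrow: 5

With divisor 8227: modified quotas Arden 2.552, Brisco 22.776, Carrow 2.923, Dorne 3.543, Eskel 2.142, Farrow 5.409.
Geometric-mean thresholds: Arden √(2·3)=2.449, Brisco √(22·23)=22.494, Carrow √(2·3)=2.449, Dorne √(3·4)=3.464, Eskel √(2·3)=2.449, Farrow √(5·6)=5.477.
Each quota rounded against its threshold gives Arden 3, Brisco 23, Carrow 3, Dorne 4, Eskel 2, Farrow 5 (total 40).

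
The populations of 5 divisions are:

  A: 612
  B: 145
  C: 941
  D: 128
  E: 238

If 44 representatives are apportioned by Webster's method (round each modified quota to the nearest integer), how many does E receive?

Standard divisor 2064/44 ≈ 46.909; standard quotas: A 13.047, B 3.091, C 20.060, D 2.729, E 5.074.
Rounding to the nearest integer gives A 13, B 3, C 20, D 3, E 5 — total 44, matching the house size, so no adjustment is needed.
E receives 5.

5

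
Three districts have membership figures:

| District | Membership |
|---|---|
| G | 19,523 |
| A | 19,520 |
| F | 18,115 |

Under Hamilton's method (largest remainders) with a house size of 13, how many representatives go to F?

4

The standard divisor is 57158/13 ≈ 4396.769.
Standard quotas: G 4.4403, A 4.4396, F 4.1201.
Lower quotas: G 4, A 4, F 4 (sum 12, leaving 1 seat).
Remainders in descending order: G 0.4403, A 0.4396, F 0.1201.
Largest remainder: G receives the extra seat.
F receives 4.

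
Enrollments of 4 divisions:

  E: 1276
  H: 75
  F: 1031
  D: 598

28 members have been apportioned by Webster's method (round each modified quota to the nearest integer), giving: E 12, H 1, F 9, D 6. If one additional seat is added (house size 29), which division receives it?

F

Priority for the next seat is population ÷ (current seats + 0.5).
Priorities: E 102.080, H 50.000, F 108.526, D 92.000.
Highest priority: F.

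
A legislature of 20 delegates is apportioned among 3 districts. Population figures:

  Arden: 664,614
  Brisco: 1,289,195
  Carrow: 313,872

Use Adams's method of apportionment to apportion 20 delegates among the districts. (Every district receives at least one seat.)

Arden 6; Brisco 11; Carrow 3

Standard divisor 2267681/20 ≈ 113384.05; standard quotas: Arden 5.862, Brisco 11.370, Carrow 2.768.
Rounding up gives 6, 12, 3 = 21 seats, so the divisor must be adjusted.
With modified divisor 123100: modified quotas Arden 5.399, Brisco 10.473, Carrow 2.550.
Rounding up: Arden 6, Brisco 11, Carrow 3 (total 20).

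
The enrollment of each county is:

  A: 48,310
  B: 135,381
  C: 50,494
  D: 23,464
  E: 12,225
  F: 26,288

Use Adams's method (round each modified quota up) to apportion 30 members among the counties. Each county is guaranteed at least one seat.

A 5, B 12, C 5, D 3, E 2, F 3

Standard divisor 296162/30 ≈ 9872.067; standard quotas: A 4.894, B 13.714, C 5.115, D 2.377, E 1.238, F 2.663.
Rounding up gives 5, 14, 6, 3, 2, 3 = 33 seats, so the divisor must be adjusted.
With modified divisor 11500: modified quotas A 4.201, B 11.772, C 4.391, D 2.040, E 1.063, F 2.286.
Rounding up: A 5, B 12, C 5, D 3, E 2, F 3 (total 30).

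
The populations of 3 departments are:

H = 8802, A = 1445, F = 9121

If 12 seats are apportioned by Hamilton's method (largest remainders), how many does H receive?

The standard divisor is 19368/12 = 1614.
Standard quotas: H 5.4535, A 0.8953, F 5.6512.
Lower quotas: H 5, A 0, F 5 (sum 10, leaving 2 seats).
Remainders in descending order: A 0.8953, F 0.6512, H 0.4535.
The surplus seats go to A, F.
H receives 5.

5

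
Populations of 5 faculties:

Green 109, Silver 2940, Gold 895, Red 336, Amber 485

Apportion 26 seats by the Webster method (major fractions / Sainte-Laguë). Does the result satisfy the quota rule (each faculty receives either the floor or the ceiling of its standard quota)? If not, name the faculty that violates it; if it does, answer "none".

Silver

Standard quotas: Green 0.595, Silver 16.042, Gold 4.884, Red 1.833, Amber 2.646.
Webster allocation: Green 1, Silver 15, Gold 5, Red 2, Amber 3.
Silver has quota 16.042 (lower 16, upper 17) but receives 15 — outside the quota interval.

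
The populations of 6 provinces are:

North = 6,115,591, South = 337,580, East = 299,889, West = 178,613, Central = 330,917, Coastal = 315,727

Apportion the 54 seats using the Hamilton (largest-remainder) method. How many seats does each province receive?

The standard divisor is 7578317/54 ≈ 140339.204.
Standard quotas: North 43.5772, South 2.4055, East 2.1369, West 1.2727, Central 2.3580, Coastal 2.2497.
Lower quotas: North 43, South 2, East 2, West 1, Central 2, Coastal 2 (sum 52, leaving 2 seats).
Remainders in descending order: North 0.5772, South 0.4055, Central 0.3580, West 0.2727, Coastal 0.2497, East 0.1369.
The surplus seats go to North, South.

North: 44; South: 3; East: 2; West: 1; Central: 2; Coastal: 2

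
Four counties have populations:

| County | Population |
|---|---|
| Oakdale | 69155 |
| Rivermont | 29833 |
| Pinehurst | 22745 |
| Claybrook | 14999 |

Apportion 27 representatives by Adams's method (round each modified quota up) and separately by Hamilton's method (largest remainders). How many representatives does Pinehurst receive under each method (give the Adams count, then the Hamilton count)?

Adams: Oakdale 13, Rivermont 6, Pinehurst 5, Claybrook 3.
Hamilton: Oakdale 14, Rivermont 6, Pinehurst 4, Claybrook 3.
Pinehurst gets 5 under Adams and 4 under Hamilton.

5 and 4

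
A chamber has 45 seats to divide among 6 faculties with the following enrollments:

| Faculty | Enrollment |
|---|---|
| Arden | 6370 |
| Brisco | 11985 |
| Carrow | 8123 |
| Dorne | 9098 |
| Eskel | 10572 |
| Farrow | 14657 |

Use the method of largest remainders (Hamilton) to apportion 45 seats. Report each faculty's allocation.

Standard divisor: 60805 ÷ 45 ≈ 1351.222.
Standard quotas: Arden 4.7143, Brisco 8.8697, Carrow 6.0116, Dorne 6.7332, Eskel 7.8240, Farrow 10.8472.
Lower quotas: Arden 4, Brisco 8, Carrow 6, Dorne 6, Eskel 7, Farrow 10 (sum 41, leaving 4 seats).
Remainders in descending order: Brisco 0.8697, Farrow 0.8472, Eskel 0.8240, Dorne 0.7332, Arden 0.7143, Carrow 0.0116.
Largest remainders: Brisco, Farrow, Eskel, Dorne receive the extra seats.

Arden 4; Brisco 9; Carrow 6; Dorne 7; Eskel 8; Farrow 11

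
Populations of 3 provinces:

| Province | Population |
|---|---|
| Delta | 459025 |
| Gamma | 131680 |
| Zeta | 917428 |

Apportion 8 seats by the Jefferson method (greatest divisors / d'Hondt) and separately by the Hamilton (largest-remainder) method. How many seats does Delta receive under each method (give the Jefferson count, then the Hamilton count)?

3 and 2

Jefferson: Delta 3, Gamma 0, Zeta 5.
Hamilton: Delta 2, Gamma 1, Zeta 5.
Delta gets 3 under Jefferson and 2 under Hamilton.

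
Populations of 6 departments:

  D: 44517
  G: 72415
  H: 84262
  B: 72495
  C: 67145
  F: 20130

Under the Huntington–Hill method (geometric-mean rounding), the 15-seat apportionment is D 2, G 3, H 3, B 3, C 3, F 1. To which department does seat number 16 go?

H

Priority for the next seat is population ÷ (√(s·(s+1))).
Priorities: D 18173.989, G 20904.410, H 24324.344, B 20927.504, C 19383.092, F 14234.060.
Highest priority: H.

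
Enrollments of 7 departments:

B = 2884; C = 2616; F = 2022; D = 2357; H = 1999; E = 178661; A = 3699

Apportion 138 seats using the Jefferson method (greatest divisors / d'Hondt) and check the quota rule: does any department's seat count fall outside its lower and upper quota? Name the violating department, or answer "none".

E

Standard quotas: B 2.049, C 1.859, F 1.437, D 1.675, H 1.420, E 126.933, A 2.628.
Jefferson allocation: B 2, C 1, F 1, D 1, H 1, E 130, A 2.
E has quota 126.933 (lower 126, upper 127) but receives 130 — outside the quota interval.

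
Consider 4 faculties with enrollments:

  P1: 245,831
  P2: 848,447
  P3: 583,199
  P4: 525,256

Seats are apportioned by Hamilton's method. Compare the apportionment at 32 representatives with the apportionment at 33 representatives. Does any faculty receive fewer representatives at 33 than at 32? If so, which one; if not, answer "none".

At 32 seats: P1 4, P2 12, P3 8, P4 8.
At 33 seats: P1 3, P2 13, P3 9, P4 8.
P1 drops from 4 to 3.

P1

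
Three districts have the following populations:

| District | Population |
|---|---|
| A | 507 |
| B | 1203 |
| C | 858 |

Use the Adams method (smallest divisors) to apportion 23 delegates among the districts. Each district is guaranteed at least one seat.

Standard divisor 2568/23 ≈ 111.652; standard quotas: A 4.541, B 10.775, C 7.685.
Rounding up gives 5, 11, 8 = 24 seats, so the divisor must be adjusted.
With modified divisor 121: modified quotas A 4.190, B 9.942, C 7.091.
Rounding up: A 5, B 10, C 8 (total 23).

A=5, B=10, C=8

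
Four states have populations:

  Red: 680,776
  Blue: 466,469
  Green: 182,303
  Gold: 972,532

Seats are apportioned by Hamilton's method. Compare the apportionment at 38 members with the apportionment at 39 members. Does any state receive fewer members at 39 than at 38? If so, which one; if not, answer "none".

At 38 seats: Red 11, Blue 8, Green 3, Gold 16.
At 39 seats: Red 12, Blue 8, Green 3, Gold 16.
No state's allocation decreased.

none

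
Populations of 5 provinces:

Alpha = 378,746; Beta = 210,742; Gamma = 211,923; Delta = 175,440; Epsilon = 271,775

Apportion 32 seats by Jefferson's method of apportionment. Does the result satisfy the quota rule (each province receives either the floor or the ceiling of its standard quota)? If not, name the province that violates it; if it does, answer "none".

none

Standard quotas: Alpha 9.707, Beta 5.401, Gamma 5.431, Delta 4.496, Epsilon 6.965.
Jefferson allocation: Alpha 10, Beta 5, Gamma 6, Delta 4, Epsilon 7.
Every allocation lies between the lower and upper quota.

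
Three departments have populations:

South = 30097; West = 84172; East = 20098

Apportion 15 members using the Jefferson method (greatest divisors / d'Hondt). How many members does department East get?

Standard divisor 134367/15 ≈ 8957.8; standard quotas: South 3.360, West 9.397, East 2.244.
Rounding down gives 3, 9, 2 = 14 seats, so the divisor must be adjusted.
With modified divisor 8000: modified quotas South 3.762, West 10.521, East 2.512.
Rounding down: South 3, West 10, East 2 (total 15).
East receives 2.

2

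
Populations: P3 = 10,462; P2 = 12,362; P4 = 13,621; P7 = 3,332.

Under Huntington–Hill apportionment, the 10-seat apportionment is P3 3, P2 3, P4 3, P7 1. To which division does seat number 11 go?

P4

Priority for the next seat is population ÷ (√(s·(s+1))).
Priorities: P3 3020.119, P2 3568.602, P4 3932.044, P7 2356.080.
Highest priority: P4.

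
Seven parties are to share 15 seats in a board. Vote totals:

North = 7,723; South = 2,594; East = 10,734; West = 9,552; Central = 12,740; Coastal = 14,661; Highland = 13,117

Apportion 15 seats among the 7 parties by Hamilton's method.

North=2; South=0; East=2; West=2; Central=3; Coastal=3; Highland=3

Total 71121; standard divisor 71121/15 ≈ 4741.4.
Standard quotas: North 1.6288, South 0.5471, East 2.2639, West 2.0146, Central 2.6870, Coastal 3.0921, Highland 2.7665.
Lower quotas: North 1, South 0, East 2, West 2, Central 2, Coastal 3, Highland 2 (sum 12, leaving 3 seats).
Remainders in descending order: Highland 0.7665, Central 0.6870, North 0.6288, South 0.5471, East 0.2639, Coastal 0.0921, West 0.0146.
The surplus seats go to Highland, Central, North.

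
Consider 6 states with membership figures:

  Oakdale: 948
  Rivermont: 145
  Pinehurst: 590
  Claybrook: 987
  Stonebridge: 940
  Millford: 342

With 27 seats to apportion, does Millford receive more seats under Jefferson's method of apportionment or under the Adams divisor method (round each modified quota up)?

Adams

Jefferson: Oakdale 7, Rivermont 1, Pinehurst 4, Claybrook 7, Stonebridge 6, Millford 2.
Adams: Oakdale 6, Rivermont 1, Pinehurst 4, Claybrook 7, Stonebridge 6, Millford 3.
Millford gets 2 under Jefferson and 3 under Adams.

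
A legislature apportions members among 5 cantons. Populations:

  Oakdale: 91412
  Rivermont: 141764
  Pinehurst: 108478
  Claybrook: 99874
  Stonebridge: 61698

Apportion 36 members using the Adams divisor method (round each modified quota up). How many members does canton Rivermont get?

10

Standard divisor 503226/36 ≈ 13978.5; standard quotas: Oakdale 6.539, Rivermont 10.142, Pinehurst 7.760, Claybrook 7.145, Stonebridge 4.414.
Rounding up gives 7, 11, 8, 8, 5 = 39 seats, so the divisor must be adjusted.
With modified divisor 15300: modified quotas Oakdale 5.975, Rivermont 9.266, Pinehurst 7.090, Claybrook 6.528, Stonebridge 4.033.
Rounding up: Oakdale 6, Rivermont 10, Pinehurst 8, Claybrook 7, Stonebridge 5 (total 36).
Rivermont receives 10.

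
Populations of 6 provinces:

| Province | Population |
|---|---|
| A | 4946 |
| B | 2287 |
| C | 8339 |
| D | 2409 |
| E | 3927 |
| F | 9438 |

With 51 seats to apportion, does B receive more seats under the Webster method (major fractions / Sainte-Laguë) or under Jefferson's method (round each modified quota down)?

Webster: A 8, B 4, C 14, D 4, E 6, F 15.
Jefferson: A 8, B 3, C 14, D 4, E 6, F 16.
B gets 4 under Webster and 3 under Jefferson.

Webster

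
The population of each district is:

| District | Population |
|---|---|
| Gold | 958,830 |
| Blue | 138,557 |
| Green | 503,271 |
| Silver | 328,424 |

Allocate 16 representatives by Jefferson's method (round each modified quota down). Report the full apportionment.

Gold 8, Blue 1, Green 4, Silver 3

Standard divisor 1929082/16 ≈ 120567.625; standard quotas: Gold 7.953, Blue 1.149, Green 4.174, Silver 2.724.
Rounding down gives 7, 1, 4, 2 = 14 seats, so the divisor must be adjusted.
With modified divisor 108000: modified quotas Gold 8.878, Blue 1.283, Green 4.660, Silver 3.041.
Rounding down: Gold 8, Blue 1, Green 4, Silver 3 (total 16).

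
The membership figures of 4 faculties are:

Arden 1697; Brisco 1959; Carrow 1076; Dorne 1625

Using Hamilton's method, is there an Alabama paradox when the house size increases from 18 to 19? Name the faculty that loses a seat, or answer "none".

At 18 seats: Arden 5, Brisco 5, Carrow 3, Dorne 5.
At 19 seats: Arden 5, Brisco 6, Carrow 3, Dorne 5.
No faculty's allocation decreased.

none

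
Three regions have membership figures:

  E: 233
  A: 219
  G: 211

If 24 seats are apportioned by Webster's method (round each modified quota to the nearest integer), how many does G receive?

8

Standard divisor 663/24 ≈ 27.625; standard quotas: E 8.434, A 7.928, G 7.638.
Rounding to the nearest integer gives E 8, A 8, G 8 — total 24, matching the house size, so no adjustment is needed.
G receives 8.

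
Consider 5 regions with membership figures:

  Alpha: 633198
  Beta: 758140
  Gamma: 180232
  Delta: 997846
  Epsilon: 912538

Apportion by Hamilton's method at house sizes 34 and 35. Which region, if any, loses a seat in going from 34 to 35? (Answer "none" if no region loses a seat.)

At 34 seats: Alpha 6, Beta 7, Gamma 2, Delta 10, Epsilon 9.
At 35 seats: Alpha 6, Beta 8, Gamma 2, Delta 10, Epsilon 9.
No region's allocation decreased.

none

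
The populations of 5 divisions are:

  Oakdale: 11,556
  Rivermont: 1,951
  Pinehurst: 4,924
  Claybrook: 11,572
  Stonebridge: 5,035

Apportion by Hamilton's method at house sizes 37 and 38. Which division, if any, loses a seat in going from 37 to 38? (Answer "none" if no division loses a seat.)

At 37 seats: Oakdale 12, Rivermont 2, Pinehurst 5, Claybrook 12, Stonebridge 6.
At 38 seats: Oakdale 13, Rivermont 2, Pinehurst 5, Claybrook 13, Stonebridge 5.
Stonebridge drops from 6 to 5.

Stonebridge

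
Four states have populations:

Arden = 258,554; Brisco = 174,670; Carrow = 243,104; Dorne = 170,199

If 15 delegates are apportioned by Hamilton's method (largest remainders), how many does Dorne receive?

3

Standard divisor: 846527 ÷ 15 ≈ 56435.133.
Standard quotas: Arden 4.5814, Brisco 3.0951, Carrow 4.3077, Dorne 3.0158.
Lower quotas: Arden 4, Brisco 3, Carrow 4, Dorne 3 (sum 14, leaving 1 seat).
Remainders in descending order: Arden 0.5814, Carrow 0.3077, Brisco 0.0951, Dorne 0.0158.
Largest remainder: Arden receives the extra seat.
Dorne receives 3.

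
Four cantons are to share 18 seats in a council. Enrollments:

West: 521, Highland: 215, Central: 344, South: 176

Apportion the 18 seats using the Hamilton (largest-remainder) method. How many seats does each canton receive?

Total 1256; standard divisor 1256/18 ≈ 69.778.
Standard quotas: West 7.467, Highland 3.081, Central 4.930, South 2.522.
Lower quotas: West 7, Highland 3, Central 4, South 2 (sum 16, leaving 2 seats).
Remainders in descending order: Central 0.930, South 0.522, West 0.467, Highland 0.081.
Largest remainders: Central, South receive the extra seats.

West 7, Highland 3, Central 5, South 3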